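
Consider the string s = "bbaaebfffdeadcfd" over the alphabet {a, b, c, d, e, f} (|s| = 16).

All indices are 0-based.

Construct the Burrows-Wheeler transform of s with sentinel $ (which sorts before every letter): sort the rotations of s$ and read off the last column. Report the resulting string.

rank  rotation           last
    0  $bbaaebfffdeadcfd  d
    1  aaebfffdeadcfd$bb  b
    2  adcfd$bbaaebfffde  e
    3  aebfffdeadcfd$bba  a
    4  baaebfffdeadcfd$b  b
    5  bbaaebfffdeadcfd$  $
    6  bfffdeadcfd$bbaae  e
    7  cfd$bbaaebfffdead  d
    8  d$bbaaebfffdeadcf  f
    9  dcfd$bbaaebfffdea  a
   10  deadcfd$bbaaebfff  f
   11  eadcfd$bbaaebfffd  d
   12  ebfffdeadcfd$bbaa  a
   13  fd$bbaaebfffdeadc  c
   14  fdeadcfd$bbaaebff  f
   15  ffdeadcfd$bbaaebf  f
   16  fffdeadcfd$bbaaeb  b

dbeab$edfafdacffb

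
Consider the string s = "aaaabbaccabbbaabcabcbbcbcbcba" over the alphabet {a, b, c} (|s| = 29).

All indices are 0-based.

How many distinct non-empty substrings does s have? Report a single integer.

377

rank→(start, suffix):
  0 → (28, 'a')
  1 → (0, 'aaaabbaccabbbaabcabcbbcbcbcba')
  2 → (1, 'aaabbaccabbbaabcabcbbcbcbcba')
  3 → (2, 'aabbaccabbbaabcabcbbcbcbcba')
  4 → (13, 'aabcabcbbcbcbcba')
  5 → (3, 'abbaccabbbaabcabcbbcbcbcba')
  6 → (9, 'abbbaabcabcbbcbcbcba')
  7 → (14, 'abcabcbbcbcbcba')
  8 → (17, 'abcbbcbcbcba')
  9 → (6, 'accabbbaabcabcbbcbcbcba')
  10 → (27, 'ba')
  11 → (12, 'baabcabcbbcbcbcba')
  12 → (5, 'baccabbbaabcabcbbcbcbcba')
  13 → (11, 'bbaabcabcbbcbcbcba')
  14 → (4, 'bbaccabbbaabcabcbbcbcbcba')
  15 → (10, 'bbbaabcabcbbcbcbcba')
  16 → (20, 'bbcbcbcba')
  17 → (15, 'bcabcbbcbcbcba')
  18 → (25, 'bcba')
  19 → (18, 'bcbbcbcbcba')
  20 → (23, 'bcbcba')
  21 → (21, 'bcbcbcba')
  22 → (8, 'cabbbaabcabcbbcbcbcba')
  23 → (16, 'cabcbbcbcbcba')
  24 → (26, 'cba')
  25 → (19, 'cbbcbcbcba')
  26 → (24, 'cbcba')
  27 → (22, 'cbcbcba')
  28 → (7, 'ccabbbaabcabcbbcbcbcba')

SA = [28, 0, 1, 2, 13, 3, 9, 14, 17, 6, 27, 12, 5, 11, 4, 10, 20, 15, 25, 18, 23, 21, 8, 16, 26, 19, 24, 22, 7]
rank  pair      lcp
   1  s[28:],s[0:]  1  'a'
   2  s[0:],s[1:]  3  'aaa'
   3  s[1:],s[2:]  2  'aa'
   4  s[2:],s[13:]  3  'aab'
   5  s[13:],s[3:]  1  'a'
   6  s[3:],s[9:]  3  'abb'
   7  s[9:],s[14:]  2  'ab'
   8  s[14:],s[17:]  3  'abc'
   9  s[17:],s[6:]  1  'a'
  10  s[6:],s[27:]  0  ''
  11  s[27:],s[12:]  2  'ba'
  12  s[12:],s[5:]  2  'ba'
  13  s[5:],s[11:]  1  'b'
  14  s[11:],s[4:]  3  'bba'
  15  s[4:],s[10:]  2  'bb'
  16  s[10:],s[20:]  2  'bb'
  17  s[20:],s[15:]  1  'b'
  18  s[15:],s[25:]  2  'bc'
  19  s[25:],s[18:]  3  'bcb'
  20  s[18:],s[23:]  3  'bcb'
  21  s[23:],s[21:]  5  'bcbcb'
  22  s[21:],s[8:]  0  ''
  23  s[8:],s[16:]  3  'cab'
  24  s[16:],s[26:]  1  'c'
  25  s[26:],s[19:]  2  'cb'
  26  s[19:],s[24:]  2  'cb'
  27  s[24:],s[22:]  4  'cbcb'
  28  s[22:],s[7:]  1  'c'

n(n+1)/2 = 29·30/2 = 435
Σ LCP = 0 + 1 + 3 + 2 + 3 + 1 + 3 + 2 + 3 + 1 + 0 + 2 + 2 + 1 + 3 + 2 + 2 + 1 + 2 + 3 + 3 + 5 + 0 + 3 + 1 + 2 + 2 + 4 + 1 = 58
distinct = 435 − 58 = 377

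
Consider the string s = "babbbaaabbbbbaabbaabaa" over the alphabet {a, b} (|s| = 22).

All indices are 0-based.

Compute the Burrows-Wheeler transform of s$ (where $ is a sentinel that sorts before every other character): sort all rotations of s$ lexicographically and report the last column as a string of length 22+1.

rank  rotation                 last
    0  $babbbaaabbbbbaabbaabaa  a
    1  a$babbbaaabbbbbaabbaaba  a
    2  aa$babbbaaabbbbbaabbaab  b
    3  aaabbbbbaabbaabaa$babbb  b
    4  aabaa$babbbaaabbbbbaabb  b
    5  aabbaabaa$babbbaaabbbbb  b
    6  aabbbbbaabbaabaa$babbba  a
    7  abaa$babbbaaabbbbbaabba  a
    8  abbaabaa$babbbaaabbbbba  a
    9  abbbaaabbbbbaabbaabaa$b  b
   10  abbbbbaabbaabaa$babbbaa  a
   11  baa$babbbaaabbbbbaabbaa  a
   12  baaabbbbbaabbaabaa$babb  b
   13  baabaa$babbbaaabbbbbaab  b
   14  baabbaabaa$babbbaaabbbb  b
   15  babbbaaabbbbbaabbaabaa$  $
   16  bbaaabbbbbaabbaabaa$bab  b
   17  bbaabaa$babbbaaabbbbbaa  a
   18  bbaabbaabaa$babbbaaabbb  b
   19  bbbaaabbbbbaabbaabaa$ba  a
   20  bbbaabbaabaa$babbbaaabb  b
   21  bbbbaabbaabaa$babbbaaab  b
   22  bbbbbaabbaabaa$babbbaaa  a

aabbbbaaabaabbb$bababba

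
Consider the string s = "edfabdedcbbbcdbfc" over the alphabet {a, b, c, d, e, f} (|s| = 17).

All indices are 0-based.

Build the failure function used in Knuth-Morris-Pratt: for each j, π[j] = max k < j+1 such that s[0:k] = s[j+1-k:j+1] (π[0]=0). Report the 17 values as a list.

[0, 0, 0, 0, 0, 0, 1, 2, 0, 0, 0, 0, 0, 0, 0, 0, 0]

π[0] = 0
j=1 s[j]='d': π[1]=0 (border '')
j=2 s[j]='f': π[2]=0 (border '')
j=3 s[j]='a': π[3]=0 (border '')
j=4 s[j]='b': π[4]=0 (border '')
j=5 s[j]='d': π[5]=0 (border '')
j=6 s[j]='e': π[6]=1 (border 'e')
j=7 s[j]='d': π[7]=2 (border 'ed')
j=8 s[j]='c': k: 2→0; π[8]=0 (border '')
j=9 s[j]='b': π[9]=0 (border '')
j=10 s[j]='b': π[10]=0 (border '')
j=11 s[j]='b': π[11]=0 (border '')
j=12 s[j]='c': π[12]=0 (border '')
j=13 s[j]='d': π[13]=0 (border '')
j=14 s[j]='b': π[14]=0 (border '')
j=15 s[j]='f': π[15]=0 (border '')
j=16 s[j]='c': π[16]=0 (border '')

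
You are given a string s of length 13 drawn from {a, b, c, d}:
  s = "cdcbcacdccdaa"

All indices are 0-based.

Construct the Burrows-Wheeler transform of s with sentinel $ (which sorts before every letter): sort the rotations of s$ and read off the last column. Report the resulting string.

rank  rotation        last
    0  $cdcbcacdccdaa  a
    1  a$cdcbcacdccda  a
    2  aa$cdcbcacdccd  d
    3  acdccdaa$cdcbc  c
    4  bcacdccdaa$cdc  c
    5  cacdccdaa$cdcb  b
    6  cbcacdccdaa$cd  d
    7  ccdaa$cdcbcacd  d
    8  cdaa$cdcbcacdc  c
    9  cdcbcacdccdaa$  $
   10  cdccdaa$cdcbca  a
   11  daa$cdcbcacdcc  c
   12  dcbcacdccdaa$c  c
   13  dccdaa$cdcbcac  c

aadccbddc$accc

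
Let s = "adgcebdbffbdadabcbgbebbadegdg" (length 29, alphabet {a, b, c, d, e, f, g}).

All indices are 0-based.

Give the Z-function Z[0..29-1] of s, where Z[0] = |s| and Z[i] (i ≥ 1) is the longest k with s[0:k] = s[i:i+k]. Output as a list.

Z[0]=29
i=1: fresh scan; Z[1]=0
i=2: fresh scan; Z[2]=0
i=3: fresh scan; Z[3]=0
i=4: fresh scan; Z[4]=0
i=5: fresh scan; Z[5]=0
i=6: fresh scan; Z[6]=0
i=7: fresh scan; Z[7]=0
i=8: fresh scan; Z[8]=0
i=9: fresh scan; Z[9]=0
i=10: fresh scan; Z[10]=0
i=11: fresh scan; Z[11]=0
i=12: fresh scan; Z[12]=2 extend→box=[12,14)
i=13: min(r-i=1, Z[1]=0)=0; Z[13]=0
i=14: fresh scan; Z[14]=1 extend→box=[14,15)
i=15: fresh scan; Z[15]=0
i=16: fresh scan; Z[16]=0
i=17: fresh scan; Z[17]=0
i=18: fresh scan; Z[18]=0
i=19: fresh scan; Z[19]=0
i=20: fresh scan; Z[20]=0
i=21: fresh scan; Z[21]=0
i=22: fresh scan; Z[22]=0
i=23: fresh scan; Z[23]=2 extend→box=[23,25)
i=24: min(r-i=1, Z[1]=0)=0; Z[24]=0
i=25: fresh scan; Z[25]=0
i=26: fresh scan; Z[26]=0
i=27: fresh scan; Z[27]=0
i=28: fresh scan; Z[28]=0

[29, 0, 0, 0, 0, 0, 0, 0, 0, 0, 0, 0, 2, 0, 1, 0, 0, 0, 0, 0, 0, 0, 0, 2, 0, 0, 0, 0, 0]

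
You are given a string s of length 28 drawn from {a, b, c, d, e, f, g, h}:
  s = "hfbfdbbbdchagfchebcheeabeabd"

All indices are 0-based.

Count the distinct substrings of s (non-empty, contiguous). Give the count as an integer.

rank | idx | suffix
   0 |  25 | abd
   1 |  22 | abeabd
   2 |  11 | agfchebcheeabeabd
   3 |   5 | bbbdchagfchebcheeabeabd
   4 |   6 | bbdchagfchebcheeabeabd
   5 |  17 | bcheeabeabd
   6 |  26 | bd
   7 |   7 | bdchagfchebcheeabeabd
   8 |  23 | beabd
   9 |   2 | bfdbbbdchagfchebcheeabeabd
  10 |   9 | chagfchebcheeabeabd
  11 |  14 | chebcheeabeabd
  12 |  18 | cheeabeabd
  13 |  27 | d
  14 |   4 | dbbbdchagfchebcheeabeabd
  15 |   8 | dchagfchebcheeabeabd
  16 |  24 | eabd
  17 |  21 | eabeabd
  18 |  16 | ebcheeabeabd
  19 |  20 | eeabeabd
  20 |   1 | fbfdbbbdchagfchebcheeabeabd
  21 |  13 | fchebcheeabeabd
  22 |   3 | fdbbbdchagfchebcheeabeabd
  23 |  12 | gfchebcheeabeabd
  24 |  10 | hagfchebcheeabeabd
  25 |  15 | hebcheeabeabd
  26 |  19 | heeabeabd
  27 |   0 | hfbfdbbbdchagfchebcheeabeabd

SA = [25, 22, 11, 5, 6, 17, 26, 7, 23, 2, 9, 14, 18, 27, 4, 8, 24, 21, 16, 20, 1, 13, 3, 12, 10, 15, 19, 0]
i: (SA[i-1],SA[i]) lcp shared
  1: (25,22) 2 'ab'
  2: (22,11) 1 'a'
  3: (11,5) 0 ''
  4: (5,6) 2 'bb'
  5: (6,17) 1 'b'
  6: (17,26) 1 'b'
  7: (26,7) 2 'bd'
  8: (7,23) 1 'b'
  9: (23,2) 1 'b'
  10: (2,9) 0 ''
  11: (9,14) 2 'ch'
  12: (14,18) 3 'che'
  13: (18,27) 0 ''
  14: (27,4) 1 'd'
  15: (4,8) 1 'd'
  16: (8,24) 0 ''
  17: (24,21) 3 'eab'
  18: (21,16) 1 'e'
  19: (16,20) 1 'e'
  20: (20,1) 0 ''
  21: (1,13) 1 'f'
  22: (13,3) 1 'f'
  23: (3,12) 0 ''
  24: (12,10) 0 ''
  25: (10,15) 1 'h'
  26: (15,19) 2 'he'
  27: (19,0) 1 'h'

n(n+1)/2 = 28·29/2 = 406
Σ LCP = 0 + 2 + 1 + 0 + 2 + 1 + 1 + 2 + 1 + 1 + 0 + 2 + 3 + 0 + 1 + 1 + 0 + 3 + 1 + 1 + 0 + 1 + 1 + 0 + 0 + 1 + 2 + 1 = 29
distinct = 406 − 29 = 377

377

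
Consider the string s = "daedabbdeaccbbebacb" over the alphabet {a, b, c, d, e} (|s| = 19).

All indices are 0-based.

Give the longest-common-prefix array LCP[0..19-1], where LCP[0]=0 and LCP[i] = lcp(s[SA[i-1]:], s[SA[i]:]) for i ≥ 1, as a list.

[0, 1, 2, 1, 0, 1, 1, 2, 1, 1, 0, 2, 1, 0, 2, 1, 0, 1, 1]

sorted suffixes:
  #0 SA[0]=4  'abbdeaccbbebacb'
  #1 SA[1]=16  'acb'
  #2 SA[2]=9  'accbbebacb'
  #3 SA[3]=1  'aedabbdeaccbbebacb'
  #4 SA[4]=18  'b'
  #5 SA[5]=15  'bacb'
  #6 SA[6]=5  'bbdeaccbbebacb'
  #7 SA[7]=12  'bbebacb'
  #8 SA[8]=6  'bdeaccbbebacb'
  #9 SA[9]=13  'bebacb'
  #10 SA[10]=17  'cb'
  #11 SA[11]=11  'cbbebacb'
  #12 SA[12]=10  'ccbbebacb'
  #13 SA[13]=3  'dabbdeaccbbebacb'
  #14 SA[14]=0  'daedabbdeaccbbebacb'
  #15 SA[15]=7  'deaccbbebacb'
  #16 SA[16]=8  'eaccbbebacb'
  #17 SA[17]=14  'ebacb'
  #18 SA[18]=2  'edabbdeaccbbebacb'

SA = [4, 16, 9, 1, 18, 15, 5, 12, 6, 13, 17, 11, 10, 3, 0, 7, 8, 14, 2]
i: (SA[i-1],SA[i]) lcp shared
  1: (4,16) 1 'a'
  2: (16,9) 2 'ac'
  3: (9,1) 1 'a'
  4: (1,18) 0 ''
  5: (18,15) 1 'b'
  6: (15,5) 1 'b'
  7: (5,12) 2 'bb'
  8: (12,6) 1 'b'
  9: (6,13) 1 'b'
  10: (13,17) 0 ''
  11: (17,11) 2 'cb'
  12: (11,10) 1 'c'
  13: (10,3) 0 ''
  14: (3,0) 2 'da'
  15: (0,7) 1 'd'
  16: (7,8) 0 ''
  17: (8,14) 1 'e'
  18: (14,2) 1 'e'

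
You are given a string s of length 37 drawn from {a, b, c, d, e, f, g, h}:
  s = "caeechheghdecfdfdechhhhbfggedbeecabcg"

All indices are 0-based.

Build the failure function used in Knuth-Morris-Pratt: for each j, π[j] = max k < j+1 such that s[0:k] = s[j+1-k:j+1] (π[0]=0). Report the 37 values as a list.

[0, 0, 0, 0, 1, 0, 0, 0, 0, 0, 0, 0, 1, 0, 0, 0, 0, 0, 1, 0, 0, 0, 0, 0, 0, 0, 0, 0, 0, 0, 0, 0, 1, 2, 0, 1, 0]

π[0] = 0
j=1 s[j]='a': π[1]=0 (border '')
j=2 s[j]='e': π[2]=0 (border '')
j=3 s[j]='e': π[3]=0 (border '')
j=4 s[j]='c': π[4]=1 (border 'c')
j=5 s[j]='h': k: 1→0; π[5]=0 (border '')
j=6 s[j]='h': π[6]=0 (border '')
j=7 s[j]='e': π[7]=0 (border '')
j=8 s[j]='g': π[8]=0 (border '')
j=9 s[j]='h': π[9]=0 (border '')
j=10 s[j]='d': π[10]=0 (border '')
j=11 s[j]='e': π[11]=0 (border '')
j=12 s[j]='c': π[12]=1 (border 'c')
j=13 s[j]='f': k: 1→0; π[13]=0 (border '')
j=14 s[j]='d': π[14]=0 (border '')
j=15 s[j]='f': π[15]=0 (border '')
j=16 s[j]='d': π[16]=0 (border '')
j=17 s[j]='e': π[17]=0 (border '')
j=18 s[j]='c': π[18]=1 (border 'c')
j=19 s[j]='h': k: 1→0; π[19]=0 (border '')
j=20 s[j]='h': π[20]=0 (border '')
j=21 s[j]='h': π[21]=0 (border '')
j=22 s[j]='h': π[22]=0 (border '')
j=23 s[j]='b': π[23]=0 (border '')
j=24 s[j]='f': π[24]=0 (border '')
j=25 s[j]='g': π[25]=0 (border '')
j=26 s[j]='g': π[26]=0 (border '')
j=27 s[j]='e': π[27]=0 (border '')
j=28 s[j]='d': π[28]=0 (border '')
j=29 s[j]='b': π[29]=0 (border '')
j=30 s[j]='e': π[30]=0 (border '')
j=31 s[j]='e': π[31]=0 (border '')
j=32 s[j]='c': π[32]=1 (border 'c')
j=33 s[j]='a': π[33]=2 (border 'ca')
j=34 s[j]='b': k: 2→0; π[34]=0 (border '')
j=35 s[j]='c': π[35]=1 (border 'c')
j=36 s[j]='g': k: 1→0; π[36]=0 (border '')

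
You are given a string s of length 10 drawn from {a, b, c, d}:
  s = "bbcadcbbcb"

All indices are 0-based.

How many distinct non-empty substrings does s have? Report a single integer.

45

rank | idx | suffix
   0 |   3 | adcbbcb
   1 |   9 | b
   2 |   0 | bbcadcbbcb
   3 |   6 | bbcb
   4 |   1 | bcadcbbcb
   5 |   7 | bcb
   6 |   2 | cadcbbcb
   7 |   8 | cb
   8 |   5 | cbbcb
   9 |   4 | dcbbcb

SA = [3, 9, 0, 6, 1, 7, 2, 8, 5, 4]
[i] adj suffixes → lcp
  [1] 3/9 → 0 ('')
  [2] 9/0 → 1 ('b')
  [3] 0/6 → 3 ('bbc')
  [4] 6/1 → 1 ('b')
  [5] 1/7 → 2 ('bc')
  [6] 7/2 → 0 ('')
  [7] 2/8 → 1 ('c')
  [8] 8/5 → 2 ('cb')
  [9] 5/4 → 0 ('')

n(n+1)/2 = 10·11/2 = 55
Σ LCP = 0 + 0 + 1 + 3 + 1 + 2 + 0 + 1 + 2 + 0 = 10
distinct = 55 − 10 = 45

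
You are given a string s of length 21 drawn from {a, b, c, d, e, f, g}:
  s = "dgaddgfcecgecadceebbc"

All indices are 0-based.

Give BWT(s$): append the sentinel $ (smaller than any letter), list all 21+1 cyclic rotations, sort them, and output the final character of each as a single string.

rank  rotation                last
    0  $dgaddgfcecgecadceebbc  c
    1  adceebbc$dgaddgfcecgec  c
    2  addgfcecgecadceebbc$dg  g
    3  bbc$dgaddgfcecgecadcee  e
    4  bc$dgaddgfcecgecadceeb  b
    5  c$dgaddgfcecgecadceebb  b
    6  cadceebbc$dgaddgfcecge  e
    7  cecgecadceebbc$dgaddgf  f
    8  ceebbc$dgaddgfcecgecad  d
    9  cgecadceebbc$dgaddgfce  e
   10  dceebbc$dgaddgfcecgeca  a
   11  ddgfcecgecadceebbc$dga  a
   12  dgaddgfcecgecadceebbc$  $
   13  dgfcecgecadceebbc$dgad  d
   14  ebbc$dgaddgfcecgecadce  e
   15  ecadceebbc$dgaddgfcecg  g
   16  ecgecadceebbc$dgaddgfc  c
   17  eebbc$dgaddgfcecgecadc  c
   18  fcecgecadceebbc$dgaddg  g
   19  gaddgfcecgecadceebbc$d  d
   20  gecadceebbc$dgaddgfcec  c
   21  gfcecgecadceebbc$dgadd  d

ccgebbefdeaa$degccgdcd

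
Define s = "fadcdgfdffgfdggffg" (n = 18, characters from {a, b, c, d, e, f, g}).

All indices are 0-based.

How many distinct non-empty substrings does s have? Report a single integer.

150

rank | idx | suffix
   0 |   1 | adcdgfdffgfdggffg
   1 |   3 | cdgfdffgfdggffg
   2 |   2 | dcdgfdffgfdggffg
   3 |   7 | dffgfdggffg
   4 |   4 | dgfdffgfdggffg
   5 |  12 | dggffg
   6 |   0 | fadcdgfdffgfdggffg
   7 |   6 | fdffgfdggffg
   8 |  11 | fdggffg
   9 |  15 | ffg
  10 |   8 | ffgfdggffg
  11 |  16 | fg
  12 |   9 | fgfdggffg
  13 |  17 | g
  14 |   5 | gfdffgfdggffg
  15 |  10 | gfdggffg
  16 |  14 | gffg
  17 |  13 | ggffg

SA = [1, 3, 2, 7, 4, 12, 0, 6, 11, 15, 8, 16, 9, 17, 5, 10, 14, 13]
[i] adj suffixes → lcp
  [1] 1/3 → 0 ('')
  [2] 3/2 → 0 ('')
  [3] 2/7 → 1 ('d')
  [4] 7/4 → 1 ('d')
  [5] 4/12 → 2 ('dg')
  [6] 12/0 → 0 ('')
  [7] 0/6 → 1 ('f')
  [8] 6/11 → 2 ('fd')
  [9] 11/15 → 1 ('f')
  [10] 15/8 → 3 ('ffg')
  [11] 8/16 → 1 ('f')
  [12] 16/9 → 2 ('fg')
  [13] 9/17 → 0 ('')
  [14] 17/5 → 1 ('g')
  [15] 5/10 → 3 ('gfd')
  [16] 10/14 → 2 ('gf')
  [17] 14/13 → 1 ('g')

n(n+1)/2 = 18·19/2 = 171
Σ LCP = 0 + 0 + 0 + 1 + 1 + 2 + 0 + 1 + 2 + 1 + 3 + 1 + 2 + 0 + 1 + 3 + 2 + 1 = 21
distinct = 171 − 21 = 150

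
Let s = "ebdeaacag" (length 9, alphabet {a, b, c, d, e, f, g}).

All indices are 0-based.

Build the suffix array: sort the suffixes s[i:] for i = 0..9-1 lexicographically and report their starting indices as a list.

[4, 5, 7, 1, 6, 2, 3, 0, 8]

sorted suffixes:
  #0 SA[0]=4  'aacag'
  #1 SA[1]=5  'acag'
  #2 SA[2]=7  'ag'
  #3 SA[3]=1  'bdeaacag'
  #4 SA[4]=6  'cag'
  #5 SA[5]=2  'deaacag'
  #6 SA[6]=3  'eaacag'
  #7 SA[7]=0  'ebdeaacag'
  #8 SA[8]=8  'g'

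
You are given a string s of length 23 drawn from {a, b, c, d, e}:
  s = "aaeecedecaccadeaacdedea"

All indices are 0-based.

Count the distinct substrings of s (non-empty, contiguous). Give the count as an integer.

246

rank | idx | suffix
   0 |  22 | a
   1 |  15 | aacdedea
   2 |   0 | aaeecedecaccadeaacdedea
   3 |   9 | accadeaacdedea
   4 |  16 | acdedea
   5 |  12 | adeaacdedea
   6 |   1 | aeecedecaccadeaacdedea
   7 |   8 | caccadeaacdedea
   8 |  11 | cadeaacdedea
   9 |  10 | ccadeaacdedea
  10 |  17 | cdedea
  11 |   4 | cedecaccadeaacdedea
  12 |  20 | dea
  13 |  13 | deaacdedea
  14 |   6 | decaccadeaacdedea
  15 |  18 | dedea
  16 |  21 | ea
  17 |  14 | eaacdedea
  18 |   7 | ecaccadeaacdedea
  19 |   3 | ecedecaccadeaacdedea
  20 |  19 | edea
  21 |   5 | edecaccadeaacdedea
  22 |   2 | eecedecaccadeaacdedea

SA = [22, 15, 0, 9, 16, 12, 1, 8, 11, 10, 17, 4, 20, 13, 6, 18, 21, 14, 7, 3, 19, 5, 2]
i: (SA[i-1],SA[i]) lcp shared
  1: (22,15) 1 'a'
  2: (15,0) 2 'aa'
  3: (0,9) 1 'a'
  4: (9,16) 2 'ac'
  5: (16,12) 1 'a'
  6: (12,1) 1 'a'
  7: (1,8) 0 ''
  8: (8,11) 2 'ca'
  9: (11,10) 1 'c'
  10: (10,17) 1 'c'
  11: (17,4) 1 'c'
  12: (4,20) 0 ''
  13: (20,13) 3 'dea'
  14: (13,6) 2 'de'
  15: (6,18) 2 'de'
  16: (18,21) 0 ''
  17: (21,14) 2 'ea'
  18: (14,7) 1 'e'
  19: (7,3) 2 'ec'
  20: (3,19) 1 'e'
  21: (19,5) 3 'ede'
  22: (5,2) 1 'e'

n(n+1)/2 = 23·24/2 = 276
Σ LCP = 0 + 1 + 2 + 1 + 2 + 1 + 1 + 0 + 2 + 1 + 1 + 1 + 0 + 3 + 2 + 2 + 0 + 2 + 1 + 2 + 1 + 3 + 1 = 30
distinct = 276 − 30 = 246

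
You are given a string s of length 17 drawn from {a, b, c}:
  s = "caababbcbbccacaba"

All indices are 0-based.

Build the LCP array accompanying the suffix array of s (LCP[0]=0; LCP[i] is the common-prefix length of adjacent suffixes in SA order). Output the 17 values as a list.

rank | idx | suffix
   0 |  16 | a
   1 |   1 | aababbcbbccacaba
   2 |  14 | aba
   3 |   2 | ababbcbbccacaba
   4 |   4 | abbcbbccacaba
   5 |  12 | acaba
   6 |  15 | ba
   7 |   3 | babbcbbccacaba
   8 |   5 | bbcbbccacaba
   9 |   8 | bbccacaba
  10 |   6 | bcbbccacaba
  11 |   9 | bccacaba
  12 |   0 | caababbcbbccacaba
  13 |  13 | caba
  14 |  11 | cacaba
  15 |   7 | cbbccacaba
  16 |  10 | ccacaba

SA = [16, 1, 14, 2, 4, 12, 15, 3, 5, 8, 6, 9, 0, 13, 11, 7, 10]
rank  pair      lcp
   1  s[16:],s[1:]  1  'a'
   2  s[1:],s[14:]  1  'a'
   3  s[14:],s[2:]  3  'aba'
   4  s[2:],s[4:]  2  'ab'
   5  s[4:],s[12:]  1  'a'
   6  s[12:],s[15:]  0  ''
   7  s[15:],s[3:]  2  'ba'
   8  s[3:],s[5:]  1  'b'
   9  s[5:],s[8:]  3  'bbc'
  10  s[8:],s[6:]  1  'b'
  11  s[6:],s[9:]  2  'bc'
  12  s[9:],s[0:]  0  ''
  13  s[0:],s[13:]  2  'ca'
  14  s[13:],s[11:]  2  'ca'
  15  s[11:],s[7:]  1  'c'
  16  s[7:],s[10:]  1  'c'

[0, 1, 1, 3, 2, 1, 0, 2, 1, 3, 1, 2, 0, 2, 2, 1, 1]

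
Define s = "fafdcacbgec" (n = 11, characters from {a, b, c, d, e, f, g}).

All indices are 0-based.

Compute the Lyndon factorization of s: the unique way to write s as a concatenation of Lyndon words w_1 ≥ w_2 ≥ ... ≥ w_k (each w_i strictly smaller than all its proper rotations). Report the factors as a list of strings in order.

emit factor 1: 'f' (i=0, period=1)
emit factor 2: 'afdc' (i=1, period=4)
emit factor 3: 'acbgec' (i=5, period=6)

["f", "afdc", "acbgec"]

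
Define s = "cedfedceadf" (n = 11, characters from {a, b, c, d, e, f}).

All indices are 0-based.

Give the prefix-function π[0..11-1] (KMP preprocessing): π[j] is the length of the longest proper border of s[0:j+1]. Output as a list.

[0, 0, 0, 0, 0, 0, 1, 2, 0, 0, 0]

π[0] = 0
j=1 s[j]='e': π[1]=0 (border '')
j=2 s[j]='d': π[2]=0 (border '')
j=3 s[j]='f': π[3]=0 (border '')
j=4 s[j]='e': π[4]=0 (border '')
j=5 s[j]='d': π[5]=0 (border '')
j=6 s[j]='c': π[6]=1 (border 'c')
j=7 s[j]='e': π[7]=2 (border 'ce')
j=8 s[j]='a': k: 2→0; π[8]=0 (border '')
j=9 s[j]='d': π[9]=0 (border '')
j=10 s[j]='f': π[10]=0 (border '')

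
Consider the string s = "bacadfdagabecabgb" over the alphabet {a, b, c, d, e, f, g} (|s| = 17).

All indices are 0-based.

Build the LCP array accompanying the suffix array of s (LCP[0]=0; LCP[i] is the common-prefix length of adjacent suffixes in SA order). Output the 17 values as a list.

[0, 2, 1, 1, 1, 0, 1, 1, 1, 0, 2, 0, 1, 0, 0, 0, 1]

sorted suffixes:
  #0 SA[0]=9  'abecabgb'
  #1 SA[1]=13  'abgb'
  #2 SA[2]=1  'acadfdagabecabgb'
  #3 SA[3]=3  'adfdagabecabgb'
  #4 SA[4]=7  'agabecabgb'
  #5 SA[5]=16  'b'
  #6 SA[6]=0  'bacadfdagabecabgb'
  #7 SA[7]=10  'becabgb'
  #8 SA[8]=14  'bgb'
  #9 SA[9]=12  'cabgb'
  #10 SA[10]=2  'cadfdagabecabgb'
  #11 SA[11]=6  'dagabecabgb'
  #12 SA[12]=4  'dfdagabecabgb'
  #13 SA[13]=11  'ecabgb'
  #14 SA[14]=5  'fdagabecabgb'
  #15 SA[15]=8  'gabecabgb'
  #16 SA[16]=15  'gb'

SA = [9, 13, 1, 3, 7, 16, 0, 10, 14, 12, 2, 6, 4, 11, 5, 8, 15]
i: (SA[i-1],SA[i]) lcp shared
  1: (9,13) 2 'ab'
  2: (13,1) 1 'a'
  3: (1,3) 1 'a'
  4: (3,7) 1 'a'
  5: (7,16) 0 ''
  6: (16,0) 1 'b'
  7: (0,10) 1 'b'
  8: (10,14) 1 'b'
  9: (14,12) 0 ''
  10: (12,2) 2 'ca'
  11: (2,6) 0 ''
  12: (6,4) 1 'd'
  13: (4,11) 0 ''
  14: (11,5) 0 ''
  15: (5,8) 0 ''
  16: (8,15) 1 'g'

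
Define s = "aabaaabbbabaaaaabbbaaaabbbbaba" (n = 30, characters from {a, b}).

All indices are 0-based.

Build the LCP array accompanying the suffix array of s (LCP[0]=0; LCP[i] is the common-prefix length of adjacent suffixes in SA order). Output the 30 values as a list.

[0, 1, 4, 7, 3, 7, 6, 2, 3, 6, 5, 1, 3, 5, 2, 5, 4, 0, 2, 5, 4, 2, 4, 1, 3, 5, 2, 4, 6, 3]

rank→(start, suffix):
  0 → (29, 'a')
  1 → (11, 'aaaaabbbaaaabbbbaba')
  2 → (12, 'aaaabbbaaaabbbbaba')
  3 → (19, 'aaaabbbbaba')
  4 → (13, 'aaabbbaaaabbbbaba')
  5 → (3, 'aaabbbabaaaaabbbaaaabbbbaba')
  6 → (20, 'aaabbbbaba')
  7 → (0, 'aabaaabbbabaaaaabbbaaaabbbbaba')
  8 → (14, 'aabbbaaaabbbbaba')
  9 → (4, 'aabbbabaaaaabbbaaaabbbbaba')
  10 → (21, 'aabbbbaba')
  11 → (27, 'aba')
  12 → (9, 'abaaaaabbbaaaabbbbaba')
  13 → (1, 'abaaabbbabaaaaabbbaaaabbbbaba')
  14 → (15, 'abbbaaaabbbbaba')
  15 → (5, 'abbbabaaaaabbbaaaabbbbaba')
  16 → (22, 'abbbbaba')
  17 → (28, 'ba')
  18 → (10, 'baaaaabbbaaaabbbbaba')
  19 → (18, 'baaaabbbbaba')
  20 → (2, 'baaabbbabaaaaabbbaaaabbbbaba')
  21 → (26, 'baba')
  22 → (8, 'babaaaaabbbaaaabbbbaba')
  23 → (17, 'bbaaaabbbbaba')
  24 → (25, 'bbaba')
  25 → (7, 'bbabaaaaabbbaaaabbbbaba')
  26 → (16, 'bbbaaaabbbbaba')
  27 → (24, 'bbbaba')
  28 → (6, 'bbbabaaaaabbbaaaabbbbaba')
  29 → (23, 'bbbbaba')

SA = [29, 11, 12, 19, 13, 3, 20, 0, 14, 4, 21, 27, 9, 1, 15, 5, 22, 28, 10, 18, 2, 26, 8, 17, 25, 7, 16, 24, 6, 23]
rank  pair      lcp
   1  s[29:],s[11:]  1  'a'
   2  s[11:],s[12:]  4  'aaaa'
   3  s[12:],s[19:]  7  'aaaabbb'
   4  s[19:],s[13:]  3  'aaa'
   5  s[13:],s[3:]  7  'aaabbba'
   6  s[3:],s[20:]  6  'aaabbb'
   7  s[20:],s[0:]  2  'aa'
   8  s[0:],s[14:]  3  'aab'
   9  s[14:],s[4:]  6  'aabbba'
  10  s[4:],s[21:]  5  'aabbb'
  11  s[21:],s[27:]  1  'a'
  12  s[27:],s[9:]  3  'aba'
  13  s[9:],s[1:]  5  'abaaa'
  14  s[1:],s[15:]  2  'ab'
  15  s[15:],s[5:]  5  'abbba'
  16  s[5:],s[22:]  4  'abbb'
  17  s[22:],s[28:]  0  ''
  18  s[28:],s[10:]  2  'ba'
  19  s[10:],s[18:]  5  'baaaa'
  20  s[18:],s[2:]  4  'baaa'
  21  s[2:],s[26:]  2  'ba'
  22  s[26:],s[8:]  4  'baba'
  23  s[8:],s[17:]  1  'b'
  24  s[17:],s[25:]  3  'bba'
  25  s[25:],s[7:]  5  'bbaba'
  26  s[7:],s[16:]  2  'bb'
  27  s[16:],s[24:]  4  'bbba'
  28  s[24:],s[6:]  6  'bbbaba'
  29  s[6:],s[23:]  3  'bbb'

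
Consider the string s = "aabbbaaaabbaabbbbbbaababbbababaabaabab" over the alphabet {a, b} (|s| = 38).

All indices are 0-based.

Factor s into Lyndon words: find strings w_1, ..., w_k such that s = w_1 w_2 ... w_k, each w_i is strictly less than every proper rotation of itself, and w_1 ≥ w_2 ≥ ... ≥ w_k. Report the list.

emit factor 1: 'aabbb' (i=0, period=5)
emit factor 2: 'aaaabbaabbbbbbaababbbababaabaabab' (i=5, period=33)

["aabbb", "aaaabbaabbbbbbaababbbababaabaabab"]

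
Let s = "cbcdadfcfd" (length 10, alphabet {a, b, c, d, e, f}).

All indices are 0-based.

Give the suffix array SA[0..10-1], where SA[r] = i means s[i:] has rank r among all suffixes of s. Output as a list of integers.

[4, 1, 0, 2, 7, 9, 3, 5, 6, 8]

rank→(start, suffix):
  0 → (4, 'adfcfd')
  1 → (1, 'bcdadfcfd')
  2 → (0, 'cbcdadfcfd')
  3 → (2, 'cdadfcfd')
  4 → (7, 'cfd')
  5 → (9, 'd')
  6 → (3, 'dadfcfd')
  7 → (5, 'dfcfd')
  8 → (6, 'fcfd')
  9 → (8, 'fd')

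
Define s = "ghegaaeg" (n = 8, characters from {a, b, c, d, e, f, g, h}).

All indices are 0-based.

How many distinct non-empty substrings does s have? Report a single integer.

rank | idx | suffix
   0 |   4 | aaeg
   1 |   5 | aeg
   2 |   6 | eg
   3 |   2 | egaaeg
   4 |   7 | g
   5 |   3 | gaaeg
   6 |   0 | ghegaaeg
   7 |   1 | hegaaeg

SA = [4, 5, 6, 2, 7, 3, 0, 1]
[i] adj suffixes → lcp
  [1] 4/5 → 1 ('a')
  [2] 5/6 → 0 ('')
  [3] 6/2 → 2 ('eg')
  [4] 2/7 → 0 ('')
  [5] 7/3 → 1 ('g')
  [6] 3/0 → 1 ('g')
  [7] 0/1 → 0 ('')

n(n+1)/2 = 8·9/2 = 36
Σ LCP = 0 + 1 + 0 + 2 + 0 + 1 + 1 + 0 = 5
distinct = 36 − 5 = 31

31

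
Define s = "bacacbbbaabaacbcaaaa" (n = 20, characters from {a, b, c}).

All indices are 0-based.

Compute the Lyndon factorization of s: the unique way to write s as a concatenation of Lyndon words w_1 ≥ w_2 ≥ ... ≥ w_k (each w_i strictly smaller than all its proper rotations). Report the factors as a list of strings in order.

emit factor 1: 'b' (i=0, period=1)
emit factor 2: 'acacbbb' (i=1, period=7)
emit factor 3: 'aabaacbc' (i=8, period=8)
emit factor 4: 'a' (i=16, period=1)
emit factor 5: 'a' (i=17, period=1)
emit factor 6: 'a' (i=18, period=1)
emit factor 7: 'a' (i=19, period=1)

["b", "acacbbb", "aabaacbc", "a", "a", "a", "a"]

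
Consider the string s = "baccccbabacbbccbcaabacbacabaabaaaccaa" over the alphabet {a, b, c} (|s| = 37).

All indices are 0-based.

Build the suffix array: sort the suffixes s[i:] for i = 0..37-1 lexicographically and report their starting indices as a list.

[36, 35, 30, 27, 17, 31, 28, 25, 18, 7, 23, 20, 9, 32, 1, 29, 26, 6, 22, 19, 8, 0, 11, 15, 12, 34, 16, 24, 5, 21, 10, 14, 33, 4, 13, 3, 2]

sorted suffixes:
  #0 SA[0]=36  'a'
  #1 SA[1]=35  'aa'
  #2 SA[2]=30  'aaaccaa'
  #3 SA[3]=27  'aabaaaccaa'
  #4 SA[4]=17  'aabacbacabaabaaaccaa'
  #5 SA[5]=31  'aaccaa'
  #6 SA[6]=28  'abaaaccaa'
  #7 SA[7]=25  'abaabaaaccaa'
  #8 SA[8]=18  'abacbacabaabaaaccaa'
  #9 SA[9]=7  'abacbbccbcaabacbacabaabaaaccaa'
  #10 SA[10]=23  'acabaabaaaccaa'
  #11 SA[11]=20  'acbacabaabaaaccaa'
  #12 SA[12]=9  'acbbccbcaabacbacabaabaaaccaa'
  #13 SA[13]=32  'accaa'
  #14 SA[14]=1  'accccbabacbbccbcaabacbacabaabaaaccaa'
  #15 SA[15]=29  'baaaccaa'
  #16 SA[16]=26  'baabaaaccaa'
  #17 SA[17]=6  'babacbbccbcaabacbacabaabaaaccaa'
  #18 SA[18]=22  'bacabaabaaaccaa'
  #19 SA[19]=19  'bacbacabaabaaaccaa'
  #20 SA[20]=8  'bacbbccbcaabacbacabaabaaaccaa'
  #21 SA[21]=0  'baccccbabacbbccbcaabacbacabaabaaaccaa'
  #22 SA[22]=11  'bbccbcaabacbacabaabaaaccaa'
  #23 SA[23]=15  'bcaabacbacabaabaaaccaa'
  #24 SA[24]=12  'bccbcaabacbacabaabaaaccaa'
  #25 SA[25]=34  'caa'
  #26 SA[26]=16  'caabacbacabaabaaaccaa'
  #27 SA[27]=24  'cabaabaaaccaa'
  #28 SA[28]=5  'cbabacbbccbcaabacbacabaabaaaccaa'
  #29 SA[29]=21  'cbacabaabaaaccaa'
  #30 SA[30]=10  'cbbccbcaabacbacabaabaaaccaa'
  #31 SA[31]=14  'cbcaabacbacabaabaaaccaa'
  #32 SA[32]=33  'ccaa'
  #33 SA[33]=4  'ccbabacbbccbcaabacbacabaabaaaccaa'
  #34 SA[34]=13  'ccbcaabacbacabaabaaaccaa'
  #35 SA[35]=3  'cccbabacbbccbcaabacbacabaabaaaccaa'
  #36 SA[36]=2  'ccccbabacbbccbcaabacbacabaabaaaccaa'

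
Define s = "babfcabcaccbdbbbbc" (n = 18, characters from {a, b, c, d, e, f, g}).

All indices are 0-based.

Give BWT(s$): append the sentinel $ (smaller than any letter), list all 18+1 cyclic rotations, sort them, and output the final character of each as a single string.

ccbc$dbbbacabfbcabb

rank  rotation             last
    0  $babfcabcaccbdbbbbc  c
    1  abcaccbdbbbbc$babfc  c
    2  abfcabcaccbdbbbbc$b  b
    3  accbdbbbbc$babfcabc  c
    4  babfcabcaccbdbbbbc$  $
    5  bbbbc$babfcabcaccbd  d
    6  bbbc$babfcabcaccbdb  b
    7  bbc$babfcabcaccbdbb  b
    8  bc$babfcabcaccbdbbb  b
    9  bcaccbdbbbbc$babfca  a
   10  bdbbbbc$babfcabcacc  c
   11  bfcabcaccbdbbbbc$ba  a
   12  c$babfcabcaccbdbbbb  b
   13  cabcaccbdbbbbc$babf  f
   14  caccbdbbbbc$babfcab  b
   15  cbdbbbbc$babfcabcac  c
   16  ccbdbbbbc$babfcabca  a
   17  dbbbbc$babfcabcaccb  b
   18  fcabcaccbdbbbbc$bab  b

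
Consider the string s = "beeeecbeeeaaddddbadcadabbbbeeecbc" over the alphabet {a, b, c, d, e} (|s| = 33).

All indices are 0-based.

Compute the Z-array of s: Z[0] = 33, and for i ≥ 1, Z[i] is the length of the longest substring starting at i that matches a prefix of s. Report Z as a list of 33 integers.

[33, 0, 0, 0, 0, 0, 4, 0, 0, 0, 0, 0, 0, 0, 0, 0, 1, 0, 0, 0, 0, 0, 0, 1, 1, 1, 4, 0, 0, 0, 0, 1, 0]

Z[0]=33
i=1: fresh scan; Z[1]=0
i=2: fresh scan; Z[2]=0
i=3: fresh scan; Z[3]=0
i=4: fresh scan; Z[4]=0
i=5: fresh scan; Z[5]=0
i=6: fresh scan; Z[6]=4 grow→box=[6,10)
i=7: min(r-i=3, Z[1]=0)=0; Z[7]=0
i=8: min(r-i=2, Z[2]=0)=0; Z[8]=0
i=9: min(r-i=1, Z[3]=0)=0; Z[9]=0
i=10: fresh scan; Z[10]=0
i=11: fresh scan; Z[11]=0
i=12: fresh scan; Z[12]=0
i=13: fresh scan; Z[13]=0
i=14: fresh scan; Z[14]=0
i=15: fresh scan; Z[15]=0
i=16: fresh scan; Z[16]=1 grow→box=[16,17)
i=17: fresh scan; Z[17]=0
i=18: fresh scan; Z[18]=0
i=19: fresh scan; Z[19]=0
i=20: fresh scan; Z[20]=0
i=21: fresh scan; Z[21]=0
i=22: fresh scan; Z[22]=0
i=23: fresh scan; Z[23]=1 grow→box=[23,24)
i=24: fresh scan; Z[24]=1 grow→box=[24,25)
i=25: fresh scan; Z[25]=1 grow→box=[25,26)
i=26: fresh scan; Z[26]=4 grow→box=[26,30)
i=27: min(r-i=3, Z[1]=0)=0; Z[27]=0
i=28: min(r-i=2, Z[2]=0)=0; Z[28]=0
i=29: min(r-i=1, Z[3]=0)=0; Z[29]=0
i=30: fresh scan; Z[30]=0
i=31: fresh scan; Z[31]=1 grow→box=[31,32)
i=32: fresh scan; Z[32]=0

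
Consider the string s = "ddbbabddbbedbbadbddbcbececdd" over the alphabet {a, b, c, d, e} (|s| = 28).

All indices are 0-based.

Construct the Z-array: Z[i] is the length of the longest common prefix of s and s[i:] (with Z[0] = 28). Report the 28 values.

[28, 1, 0, 0, 0, 0, 4, 1, 0, 0, 0, 1, 0, 0, 0, 1, 0, 3, 1, 0, 0, 0, 0, 0, 0, 0, 2, 1]

Z[0]=28
i=1: i≥r, start 0; Z[1]=1 scan→box=[1,2)
i=2: i≥r, start 0; Z[2]=0
i=3: i≥r, start 0; Z[3]=0
i=4: i≥r, start 0; Z[4]=0
i=5: i≥r, start 0; Z[5]=0
i=6: i≥r, start 0; Z[6]=4 scan→box=[6,10)
i=7: min(r-i=3, Z[1]=1)=1; Z[7]=1
i=8: min(r-i=2, Z[2]=0)=0; Z[8]=0
i=9: min(r-i=1, Z[3]=0)=0; Z[9]=0
i=10: i≥r, start 0; Z[10]=0
i=11: i≥r, start 0; Z[11]=1 scan→box=[11,12)
i=12: i≥r, start 0; Z[12]=0
i=13: i≥r, start 0; Z[13]=0
i=14: i≥r, start 0; Z[14]=0
i=15: i≥r, start 0; Z[15]=1 scan→box=[15,16)
i=16: i≥r, start 0; Z[16]=0
i=17: i≥r, start 0; Z[17]=3 scan→box=[17,20)
i=18: min(r-i=2, Z[1]=1)=1; Z[18]=1
i=19: min(r-i=1, Z[2]=0)=0; Z[19]=0
i=20: i≥r, start 0; Z[20]=0
i=21: i≥r, start 0; Z[21]=0
i=22: i≥r, start 0; Z[22]=0
i=23: i≥r, start 0; Z[23]=0
i=24: i≥r, start 0; Z[24]=0
i=25: i≥r, start 0; Z[25]=0
i=26: i≥r, start 0; Z[26]=2 scan→box=[26,28)
i=27: min(r-i=1, Z[1]=1)=1; Z[27]=1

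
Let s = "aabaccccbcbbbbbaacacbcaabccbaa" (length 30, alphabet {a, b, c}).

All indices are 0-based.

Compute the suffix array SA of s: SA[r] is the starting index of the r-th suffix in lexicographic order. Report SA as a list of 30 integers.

rank | idx | suffix
   0 |  29 | a
   1 |  28 | aa
   2 |   0 | aabaccccbcbbbbbaacacbcaabccbaa
   3 |  22 | aabccbaa
   4 |  15 | aacacbcaabccbaa
   5 |   1 | abaccccbcbbbbbaacacbcaabccbaa
   6 |  23 | abccbaa
   7 |  16 | acacbcaabccbaa
   8 |  18 | acbcaabccbaa
   9 |   3 | accccbcbbbbbaacacbcaabccbaa
  10 |  27 | baa
  11 |  14 | baacacbcaabccbaa
  12 |   2 | baccccbcbbbbbaacacbcaabccbaa
  13 |  13 | bbaacacbcaabccbaa
  14 |  12 | bbbaacacbcaabccbaa
  15 |  11 | bbbbaacacbcaabccbaa
  16 |  10 | bbbbbaacacbcaabccbaa
  17 |  20 | bcaabccbaa
  18 |   8 | bcbbbbbaacacbcaabccbaa
  19 |  24 | bccbaa
  20 |  21 | caabccbaa
  21 |  17 | cacbcaabccbaa
  22 |  26 | cbaa
  23 |   9 | cbbbbbaacacbcaabccbaa
  24 |  19 | cbcaabccbaa
  25 |   7 | cbcbbbbbaacacbcaabccbaa
  26 |  25 | ccbaa
  27 |   6 | ccbcbbbbbaacacbcaabccbaa
  28 |   5 | cccbcbbbbbaacacbcaabccbaa
  29 |   4 | ccccbcbbbbbaacacbcaabccbaa

[29, 28, 0, 22, 15, 1, 23, 16, 18, 3, 27, 14, 2, 13, 12, 11, 10, 20, 8, 24, 21, 17, 26, 9, 19, 7, 25, 6, 5, 4]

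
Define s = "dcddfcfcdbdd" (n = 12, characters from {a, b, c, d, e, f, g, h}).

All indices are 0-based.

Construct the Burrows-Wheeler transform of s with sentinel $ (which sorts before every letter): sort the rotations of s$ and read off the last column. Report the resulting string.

rank  rotation       last
    0  $dcddfcfcdbdd  d
    1  bdd$dcddfcfcd  d
    2  cdbdd$dcddfcf  f
    3  cddfcfcdbdd$d  d
    4  cfcdbdd$dcddf  f
    5  d$dcddfcfcdbd  d
    6  dbdd$dcddfcfc  c
    7  dcddfcfcdbdd$  $
    8  dd$dcddfcfcdb  b
    9  ddfcfcdbdd$dc  c
   10  dfcfcdbdd$dcd  d
   11  fcdbdd$dcddfc  c
   12  fcfcdbdd$dcdd  d

ddfdfdc$bcdcd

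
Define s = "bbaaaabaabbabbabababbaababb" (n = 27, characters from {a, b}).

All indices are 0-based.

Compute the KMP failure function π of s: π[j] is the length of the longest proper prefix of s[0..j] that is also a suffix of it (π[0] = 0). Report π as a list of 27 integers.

π[0] = 0
j=1 s[j]='b': π[1]=1 (border 'b')
j=2 s[j]='a': k: 1→0; π[2]=0 (border '')
j=3 s[j]='a': π[3]=0 (border '')
j=4 s[j]='a': π[4]=0 (border '')
j=5 s[j]='a': π[5]=0 (border '')
j=6 s[j]='b': π[6]=1 (border 'b')
j=7 s[j]='a': k: 1→0; π[7]=0 (border '')
j=8 s[j]='a': π[8]=0 (border '')
j=9 s[j]='b': π[9]=1 (border 'b')
j=10 s[j]='b': π[10]=2 (border 'bb')
j=11 s[j]='a': π[11]=3 (border 'bba')
j=12 s[j]='b': k: 3→0; π[12]=1 (border 'b')
j=13 s[j]='b': π[13]=2 (border 'bb')
j=14 s[j]='a': π[14]=3 (border 'bba')
j=15 s[j]='b': k: 3→0; π[15]=1 (border 'b')
j=16 s[j]='a': k: 1→0; π[16]=0 (border '')
j=17 s[j]='b': π[17]=1 (border 'b')
j=18 s[j]='a': k: 1→0; π[18]=0 (border '')
j=19 s[j]='b': π[19]=1 (border 'b')
j=20 s[j]='b': π[20]=2 (border 'bb')
j=21 s[j]='a': π[21]=3 (border 'bba')
j=22 s[j]='a': π[22]=4 (border 'bbaa')
j=23 s[j]='b': k: 4→0; π[23]=1 (border 'b')
j=24 s[j]='a': k: 1→0; π[24]=0 (border '')
j=25 s[j]='b': π[25]=1 (border 'b')
j=26 s[j]='b': π[26]=2 (border 'bb')

[0, 1, 0, 0, 0, 0, 1, 0, 0, 1, 2, 3, 1, 2, 3, 1, 0, 1, 0, 1, 2, 3, 4, 1, 0, 1, 2]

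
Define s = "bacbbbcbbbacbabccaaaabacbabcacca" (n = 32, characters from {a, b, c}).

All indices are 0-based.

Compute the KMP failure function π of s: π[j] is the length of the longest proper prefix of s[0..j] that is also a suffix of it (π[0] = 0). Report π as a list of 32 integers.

[0, 0, 0, 1, 1, 1, 0, 1, 1, 1, 2, 3, 4, 2, 1, 0, 0, 0, 0, 0, 0, 1, 2, 3, 4, 2, 1, 0, 0, 0, 0, 0]

π[0] = 0
j=1 s[j]='a': π[1]=0 (border '')
j=2 s[j]='c': π[2]=0 (border '')
j=3 s[j]='b': π[3]=1 (border 'b')
j=4 s[j]='b': k: 1→0; π[4]=1 (border 'b')
j=5 s[j]='b': k: 1→0; π[5]=1 (border 'b')
j=6 s[j]='c': k: 1→0; π[6]=0 (border '')
j=7 s[j]='b': π[7]=1 (border 'b')
j=8 s[j]='b': k: 1→0; π[8]=1 (border 'b')
j=9 s[j]='b': k: 1→0; π[9]=1 (border 'b')
j=10 s[j]='a': π[10]=2 (border 'ba')
j=11 s[j]='c': π[11]=3 (border 'bac')
j=12 s[j]='b': π[12]=4 (border 'bacb')
j=13 s[j]='a': k: 4→1; π[13]=2 (border 'ba')
j=14 s[j]='b': k: 2→0; π[14]=1 (border 'b')
j=15 s[j]='c': k: 1→0; π[15]=0 (border '')
j=16 s[j]='c': π[16]=0 (border '')
j=17 s[j]='a': π[17]=0 (border '')
j=18 s[j]='a': π[18]=0 (border '')
j=19 s[j]='a': π[19]=0 (border '')
j=20 s[j]='a': π[20]=0 (border '')
j=21 s[j]='b': π[21]=1 (border 'b')
j=22 s[j]='a': π[22]=2 (border 'ba')
j=23 s[j]='c': π[23]=3 (border 'bac')
j=24 s[j]='b': π[24]=4 (border 'bacb')
j=25 s[j]='a': k: 4→1; π[25]=2 (border 'ba')
j=26 s[j]='b': k: 2→0; π[26]=1 (border 'b')
j=27 s[j]='c': k: 1→0; π[27]=0 (border '')
j=28 s[j]='a': π[28]=0 (border '')
j=29 s[j]='c': π[29]=0 (border '')
j=30 s[j]='c': π[30]=0 (border '')
j=31 s[j]='a': π[31]=0 (border '')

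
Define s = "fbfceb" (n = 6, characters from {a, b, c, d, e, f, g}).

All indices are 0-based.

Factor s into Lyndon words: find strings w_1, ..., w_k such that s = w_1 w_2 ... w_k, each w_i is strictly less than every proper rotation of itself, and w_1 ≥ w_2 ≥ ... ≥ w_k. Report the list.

["f", "bfce", "b"]

emit factor 1: 'f' (i=0, period=1)
emit factor 2: 'bfce' (i=1, period=4)
emit factor 3: 'b' (i=5, period=1)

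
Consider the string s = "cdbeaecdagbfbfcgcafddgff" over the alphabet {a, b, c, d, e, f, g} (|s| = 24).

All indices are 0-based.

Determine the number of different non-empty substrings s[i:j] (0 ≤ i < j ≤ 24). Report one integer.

sorted suffixes:
  #0 SA[0]=4  'aecdagbfbfcgcafddgff'
  #1 SA[1]=17  'afddgff'
  #2 SA[2]=8  'agbfbfcgcafddgff'
  #3 SA[3]=2  'beaecdagbfbfcgcafddgff'
  #4 SA[4]=10  'bfbfcgcafddgff'
  #5 SA[5]=12  'bfcgcafddgff'
  #6 SA[6]=16  'cafddgff'
  #7 SA[7]=6  'cdagbfbfcgcafddgff'
  #8 SA[8]=0  'cdbeaecdagbfbfcgcafddgff'
  #9 SA[9]=14  'cgcafddgff'
  #10 SA[10]=7  'dagbfbfcgcafddgff'
  #11 SA[11]=1  'dbeaecdagbfbfcgcafddgff'
  #12 SA[12]=19  'ddgff'
  #13 SA[13]=20  'dgff'
  #14 SA[14]=3  'eaecdagbfbfcgcafddgff'
  #15 SA[15]=5  'ecdagbfbfcgcafddgff'
  #16 SA[16]=23  'f'
  #17 SA[17]=11  'fbfcgcafddgff'
  #18 SA[18]=13  'fcgcafddgff'
  #19 SA[19]=18  'fddgff'
  #20 SA[20]=22  'ff'
  #21 SA[21]=9  'gbfbfcgcafddgff'
  #22 SA[22]=15  'gcafddgff'
  #23 SA[23]=21  'gff'

SA = [4, 17, 8, 2, 10, 12, 16, 6, 0, 14, 7, 1, 19, 20, 3, 5, 23, 11, 13, 18, 22, 9, 15, 21]
i: (SA[i-1],SA[i]) lcp shared
  1: (4,17) 1 'a'
  2: (17,8) 1 'a'
  3: (8,2) 0 ''
  4: (2,10) 1 'b'
  5: (10,12) 2 'bf'
  6: (12,16) 0 ''
  7: (16,6) 1 'c'
  8: (6,0) 2 'cd'
  9: (0,14) 1 'c'
  10: (14,7) 0 ''
  11: (7,1) 1 'd'
  12: (1,19) 1 'd'
  13: (19,20) 1 'd'
  14: (20,3) 0 ''
  15: (3,5) 1 'e'
  16: (5,23) 0 ''
  17: (23,11) 1 'f'
  18: (11,13) 1 'f'
  19: (13,18) 1 'f'
  20: (18,22) 1 'f'
  21: (22,9) 0 ''
  22: (9,15) 1 'g'
  23: (15,21) 1 'g'

n(n+1)/2 = 24·25/2 = 300
Σ LCP = 0 + 1 + 1 + 0 + 1 + 2 + 0 + 1 + 2 + 1 + 0 + 1 + 1 + 1 + 0 + 1 + 0 + 1 + 1 + 1 + 1 + 0 + 1 + 1 = 19
distinct = 300 − 19 = 281

281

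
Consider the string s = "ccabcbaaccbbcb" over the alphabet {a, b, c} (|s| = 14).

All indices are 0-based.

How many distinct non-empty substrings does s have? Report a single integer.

sorted suffixes:
  #0 SA[0]=6  'aaccbbcb'
  #1 SA[1]=2  'abcbaaccbbcb'
  #2 SA[2]=7  'accbbcb'
  #3 SA[3]=13  'b'
  #4 SA[4]=5  'baaccbbcb'
  #5 SA[5]=10  'bbcb'
  #6 SA[6]=11  'bcb'
  #7 SA[7]=3  'bcbaaccbbcb'
  #8 SA[8]=1  'cabcbaaccbbcb'
  #9 SA[9]=12  'cb'
  #10 SA[10]=4  'cbaaccbbcb'
  #11 SA[11]=9  'cbbcb'
  #12 SA[12]=0  'ccabcbaaccbbcb'
  #13 SA[13]=8  'ccbbcb'

SA = [6, 2, 7, 13, 5, 10, 11, 3, 1, 12, 4, 9, 0, 8]
i: (SA[i-1],SA[i]) lcp shared
  1: (6,2) 1 'a'
  2: (2,7) 1 'a'
  3: (7,13) 0 ''
  4: (13,5) 1 'b'
  5: (5,10) 1 'b'
  6: (10,11) 1 'b'
  7: (11,3) 3 'bcb'
  8: (3,1) 0 ''
  9: (1,12) 1 'c'
  10: (12,4) 2 'cb'
  11: (4,9) 2 'cb'
  12: (9,0) 1 'c'
  13: (0,8) 2 'cc'

n(n+1)/2 = 14·15/2 = 105
Σ LCP = 0 + 1 + 1 + 0 + 1 + 1 + 1 + 3 + 0 + 1 + 2 + 2 + 1 + 2 = 16
distinct = 105 − 16 = 89

89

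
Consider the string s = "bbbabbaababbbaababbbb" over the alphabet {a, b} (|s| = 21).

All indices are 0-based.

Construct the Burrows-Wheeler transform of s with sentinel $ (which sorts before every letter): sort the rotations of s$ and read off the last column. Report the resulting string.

rank  rotation                last
    0  $bbbabbaababbbaababbbb  b
    1  aababbbaababbbb$bbbabb  b
    2  aababbbb$bbbabbaababbb  b
    3  ababbbaababbbb$bbbabba  a
    4  ababbbb$bbbabbaababbba  a
    5  abbaababbbaababbbb$bbb  b
    6  abbbaababbbb$bbbabbaab  b
    7  abbbb$bbbabbaababbbaab  b
    8  b$bbbabbaababbbaababbb  b
    9  baababbbaababbbb$bbbab  b
   10  baababbbb$bbbabbaababb  b
   11  babbaababbbaababbbb$bb  b
   12  babbbaababbbb$bbbabbaa  a
   13  babbbb$bbbabbaababbbaa  a
   14  bb$bbbabbaababbbaababb  b
   15  bbaababbbaababbbb$bbba  a
   16  bbaababbbb$bbbabbaabab  b
   17  bbabbaababbbaababbbb$b  b
   18  bbb$bbbabbaababbbaabab  b
   19  bbbaababbbb$bbbabbaaba  a
   20  bbbabbaababbbaababbbb$  $
   21  bbbb$bbbabbaababbbaaba  a

bbbaabbbbbbbaababbba$a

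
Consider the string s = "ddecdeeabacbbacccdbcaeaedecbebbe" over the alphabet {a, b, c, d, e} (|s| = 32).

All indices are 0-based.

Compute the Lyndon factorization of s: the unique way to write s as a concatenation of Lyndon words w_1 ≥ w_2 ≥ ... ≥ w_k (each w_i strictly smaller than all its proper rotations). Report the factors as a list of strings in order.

emit factor 1: 'dde' (i=0, period=3)
emit factor 2: 'cdee' (i=3, period=4)
emit factor 3: 'abacbbacccdbcaeaedecbebbe' (i=7, period=25)

["dde", "cdee", "abacbbacccdbcaeaedecbebbe"]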